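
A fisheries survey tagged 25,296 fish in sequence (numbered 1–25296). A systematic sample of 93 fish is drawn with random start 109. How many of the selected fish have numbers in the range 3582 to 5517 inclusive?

7

k = 25296/93 = 272
First selection ≥ 3582: 109 + ⌈(3582−109)/272⌉·272 = 109 + 13×272 = 3645
Last selection ≤ 5517: 109 + ⌊(5517−109)/272⌋·272 = 109 + 19×272 = 5277
Count = 19 − 13 + 1 = 7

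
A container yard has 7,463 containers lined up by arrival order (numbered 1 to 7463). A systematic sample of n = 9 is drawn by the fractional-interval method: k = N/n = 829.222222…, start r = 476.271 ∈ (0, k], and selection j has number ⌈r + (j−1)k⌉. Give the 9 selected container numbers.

j=1: r + 0k = 476.271 → ⌈·⌉ = 477
j=2: r + 1k = 1305.493222… → ⌈·⌉ = 1306
j=3: r + 2k = 2134.715444… → ⌈·⌉ = 2135
j=4: r + 3k = 2963.937666… → ⌈·⌉ = 2964
j=5: r + 4k = 3793.159888… → ⌈·⌉ = 3794
j=6: r + 5k = 4622.382111… → ⌈·⌉ = 4623
j=7: r + 6k = 5451.604333… → ⌈·⌉ = 5452
j=8: r + 7k = 6280.826555… → ⌈·⌉ = 6281
j=9: r + 8k = 7110.048777… → ⌈·⌉ = 7111

477, 1306, 2135, 2964, 3794, 4623, 5452, 6281, 7111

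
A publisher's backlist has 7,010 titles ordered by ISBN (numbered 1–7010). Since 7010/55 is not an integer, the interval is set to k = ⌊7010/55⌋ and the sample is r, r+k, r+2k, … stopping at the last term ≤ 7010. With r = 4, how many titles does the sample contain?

k = ⌊7010/55⌋ = 127
Achieved size = ⌊(7010 − 4)/127⌋ + 1 = ⌊7006/127⌋ + 1 = 55 + 1 = 56
(last selection: 4 + 55×127 = 6989 ≤ 7010; next would be 7116 > 7010)

56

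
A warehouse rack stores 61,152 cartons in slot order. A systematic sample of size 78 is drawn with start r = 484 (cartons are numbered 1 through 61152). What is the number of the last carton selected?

k = 61152/78 = 784
78th selection = r + (78−1)·k = 484 + 77×784 = 484 + 60368 = 60852

60852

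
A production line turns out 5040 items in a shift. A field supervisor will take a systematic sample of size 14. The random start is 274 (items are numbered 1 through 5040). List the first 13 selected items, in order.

274, 634, 994, 1354, 1714, 2074, 2434, 2794, 3154, 3514, 3874, 4234, 4594

k = N/n = 5040/14 = 360
item 1: 274
item 2: 274 + 360 = 634
item 3: 634 + 360 = 994
item 4: 994 + 360 = 1354
item 5: 1354 + 360 = 1714
item 6: 1714 + 360 = 2074
item 7: 2074 + 360 = 2434
item 8: 2434 + 360 = 2794
item 9: 2794 + 360 = 3154
item 10: 3154 + 360 = 3514
item 11: 3514 + 360 = 3874
item 12: 3874 + 360 = 4234
item 13: 4234 + 360 = 4594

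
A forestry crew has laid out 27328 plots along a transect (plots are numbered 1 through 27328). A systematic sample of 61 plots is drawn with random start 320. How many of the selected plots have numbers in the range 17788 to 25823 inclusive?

18

k = 27328/61 = 448
First selection ≥ 17788: 320 + ⌈(17788−320)/448⌉·448 = 320 + 39×448 = 17792
Last selection ≤ 25823: 320 + ⌊(25823−320)/448⌋·448 = 320 + 56×448 = 25408
Count = 56 − 39 + 1 = 18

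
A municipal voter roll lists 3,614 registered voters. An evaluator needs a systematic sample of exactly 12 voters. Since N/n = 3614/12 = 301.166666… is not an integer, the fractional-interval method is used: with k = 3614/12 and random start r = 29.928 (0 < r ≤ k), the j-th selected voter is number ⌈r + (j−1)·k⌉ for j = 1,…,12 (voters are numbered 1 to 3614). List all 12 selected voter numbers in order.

30, 332, 633, 934, 1235, 1536, 1837, 2139, 2440, 2741, 3042, 3343

j=1: r + 0k = 29.928 → ⌈·⌉ = 30
j=2: r + 1k = 331.094666… → ⌈·⌉ = 332
j=3: r + 2k = 632.261333… → ⌈·⌉ = 633
j=4: r + 3k = 933.428 → ⌈·⌉ = 934
j=5: r + 4k = 1234.594666… → ⌈·⌉ = 1235
j=6: r + 5k = 1535.761333… → ⌈·⌉ = 1536
j=7: r + 6k = 1836.928 → ⌈·⌉ = 1837
j=8: r + 7k = 2138.094666… → ⌈·⌉ = 2139
j=9: r + 8k = 2439.261333… → ⌈·⌉ = 2440
j=10: r + 9k = 2740.428 → ⌈·⌉ = 2741
j=11: r + 10k = 3041.594666… → ⌈·⌉ = 3042
j=12: r + 11k = 3342.761333… → ⌈·⌉ = 3343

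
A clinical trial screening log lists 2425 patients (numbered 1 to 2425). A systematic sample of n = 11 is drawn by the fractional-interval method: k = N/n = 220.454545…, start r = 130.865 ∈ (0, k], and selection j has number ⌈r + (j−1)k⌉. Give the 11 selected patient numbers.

j=1: r + 0k = 130.865 → ⌈·⌉ = 131
j=2: r + 1k = 351.319545… → ⌈·⌉ = 352
j=3: r + 2k = 571.774090… → ⌈·⌉ = 572
j=4: r + 3k = 792.228636… → ⌈·⌉ = 793
j=5: r + 4k = 1012.683181… → ⌈·⌉ = 1013
j=6: r + 5k = 1233.137727… → ⌈·⌉ = 1234
j=7: r + 6k = 1453.592272… → ⌈·⌉ = 1454
j=8: r + 7k = 1674.046818… → ⌈·⌉ = 1675
j=9: r + 8k = 1894.501363… → ⌈·⌉ = 1895
j=10: r + 9k = 2114.955909… → ⌈·⌉ = 2115
j=11: r + 10k = 2335.410454… → ⌈·⌉ = 2336

131, 352, 572, 793, 1013, 1234, 1454, 1675, 1895, 2115, 2336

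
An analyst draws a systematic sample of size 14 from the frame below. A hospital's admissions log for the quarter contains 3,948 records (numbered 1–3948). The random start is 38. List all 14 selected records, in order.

k = N/n = 3948/14 = 282
record 1: 38
record 2: 38 + 282 = 320
record 3: 320 + 282 = 602
record 4: 602 + 282 = 884
record 5: 884 + 282 = 1166
record 6: 1166 + 282 = 1448
record 7: 1448 + 282 = 1730
record 8: 1730 + 282 = 2012
record 9: 2012 + 282 = 2294
record 10: 2294 + 282 = 2576
record 11: 2576 + 282 = 2858
record 12: 2858 + 282 = 3140
record 13: 3140 + 282 = 3422
record 14: 3422 + 282 = 3704

38, 320, 602, 884, 1166, 1448, 1730, 2012, 2294, 2576, 2858, 3140, 3422, 3704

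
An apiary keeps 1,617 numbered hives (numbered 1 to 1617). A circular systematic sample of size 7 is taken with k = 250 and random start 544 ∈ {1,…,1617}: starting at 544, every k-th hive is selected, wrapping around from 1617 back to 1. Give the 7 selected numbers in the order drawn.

544, 794, 1044, 1294, 1544, 177, 427

Selection 1: 544
Selection 2: 544 + 250 = 794
Selection 3: 794 + 250 = 1044
Selection 4: 1044 + 250 = 1294
Selection 5: 1294 + 250 = 1544
Selection 6: 1544 + 250 = 1794 → 1794 − 1617 = 177
Selection 7: 177 + 250 = 427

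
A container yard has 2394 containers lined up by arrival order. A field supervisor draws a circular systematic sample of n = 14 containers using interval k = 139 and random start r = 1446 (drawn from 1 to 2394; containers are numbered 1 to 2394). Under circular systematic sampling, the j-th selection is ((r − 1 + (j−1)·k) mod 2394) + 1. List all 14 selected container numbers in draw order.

1446, 1585, 1724, 1863, 2002, 2141, 2280, 25, 164, 303, 442, 581, 720, 859

Selection 1: 1446
Selection 2: 1446 + 139 = 1585
Selection 3: 1585 + 139 = 1724
Selection 4: 1724 + 139 = 1863
Selection 5: 1863 + 139 = 2002
Selection 6: 2002 + 139 = 2141
Selection 7: 2141 + 139 = 2280
Selection 8: 2280 + 139 = 2419 → 2419 − 2394 = 25
Selection 9: 25 + 139 = 164
Selection 10: 164 + 139 = 303
Selection 11: 303 + 139 = 442
Selection 12: 442 + 139 = 581
Selection 13: 581 + 139 = 720
Selection 14: 720 + 139 = 859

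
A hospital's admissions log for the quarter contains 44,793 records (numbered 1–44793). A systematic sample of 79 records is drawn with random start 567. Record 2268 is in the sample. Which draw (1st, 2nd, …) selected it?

k = 44793/79 = 567
position = (2268 − 567)/567 + 1 = 1701/567 + 1 = 3 + 1 = 4

4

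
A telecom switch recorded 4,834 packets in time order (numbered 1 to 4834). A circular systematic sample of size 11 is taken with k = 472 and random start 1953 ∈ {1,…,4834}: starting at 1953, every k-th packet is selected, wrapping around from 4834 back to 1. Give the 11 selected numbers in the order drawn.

1953, 2425, 2897, 3369, 3841, 4313, 4785, 423, 895, 1367, 1839

Selection 1: 1953
Selection 2: 1953 + 472 = 2425
Selection 3: 2425 + 472 = 2897
Selection 4: 2897 + 472 = 3369
Selection 5: 3369 + 472 = 3841
Selection 6: 3841 + 472 = 4313
Selection 7: 4313 + 472 = 4785
Selection 8: 4785 + 472 = 5257 → 5257 − 4834 = 423
Selection 9: 423 + 472 = 895
Selection 10: 895 + 472 = 1367
Selection 11: 1367 + 472 = 1839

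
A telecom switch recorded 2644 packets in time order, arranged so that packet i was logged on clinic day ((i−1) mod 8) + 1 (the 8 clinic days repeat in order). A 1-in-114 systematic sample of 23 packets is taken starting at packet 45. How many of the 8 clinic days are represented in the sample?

4

Consecutive selections differ by k = 114, so their clinic day numbers differ by 114 mod 8 = 2.
gcd(114, 8) = 2, so the sample visits 8/2 = 4 distinct residues mod 8.
Start 45 is clinic day 5; the clinic days hit are 1, 3, 5, 7.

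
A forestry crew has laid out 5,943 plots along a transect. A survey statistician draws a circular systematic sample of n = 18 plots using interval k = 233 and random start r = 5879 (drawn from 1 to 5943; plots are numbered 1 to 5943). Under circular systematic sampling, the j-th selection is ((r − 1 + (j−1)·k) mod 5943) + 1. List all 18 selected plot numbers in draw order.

5879, 169, 402, 635, 868, 1101, 1334, 1567, 1800, 2033, 2266, 2499, 2732, 2965, 3198, 3431, 3664, 3897

Selection 1: 5879
Selection 2: 5879 + 233 = 6112 → 6112 − 5943 = 169
Selection 3: 169 + 233 = 402
Selection 4: 402 + 233 = 635
Selection 5: 635 + 233 = 868
Selection 6: 868 + 233 = 1101
Selection 7: 1101 + 233 = 1334
Selection 8: 1334 + 233 = 1567
Selection 9: 1567 + 233 = 1800
Selection 10: 1800 + 233 = 2033
Selection 11: 2033 + 233 = 2266
Selection 12: 2266 + 233 = 2499
Selection 13: 2499 + 233 = 2732
Selection 14: 2732 + 233 = 2965
Selection 15: 2965 + 233 = 3198
Selection 16: 3198 + 233 = 3431
Selection 17: 3431 + 233 = 3664
Selection 18: 3664 + 233 = 3897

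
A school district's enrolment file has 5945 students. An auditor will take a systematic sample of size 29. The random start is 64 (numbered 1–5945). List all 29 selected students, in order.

64, 269, 474, 679, 884, 1089, 1294, 1499, 1704, 1909, 2114, 2319, 2524, 2729, 2934, 3139, 3344, 3549, 3754, 3959, 4164, 4369, 4574, 4779, 4984, 5189, 5394, 5599, 5804

k = N/n = 5945/29 = 205
student 1: 64
student 2: 64 + 205 = 269
student 3: 269 + 205 = 474
student 4: 474 + 205 = 679
student 5: 679 + 205 = 884
student 6: 884 + 205 = 1089
student 7: 1089 + 205 = 1294
student 8: 1294 + 205 = 1499
student 9: 1499 + 205 = 1704
student 10: 1704 + 205 = 1909
student 11: 1909 + 205 = 2114
student 12: 2114 + 205 = 2319
student 13: 2319 + 205 = 2524
student 14: 2524 + 205 = 2729
student 15: 2729 + 205 = 2934
student 16: 2934 + 205 = 3139
student 17: 3139 + 205 = 3344
student 18: 3344 + 205 = 3549
student 19: 3549 + 205 = 3754
student 20: 3754 + 205 = 3959
student 21: 3959 + 205 = 4164
student 22: 4164 + 205 = 4369
student 23: 4369 + 205 = 4574
student 24: 4574 + 205 = 4779
student 25: 4779 + 205 = 4984
student 26: 4984 + 205 = 5189
student 27: 5189 + 205 = 5394
student 28: 5394 + 205 = 5599
student 29: 5599 + 205 = 5804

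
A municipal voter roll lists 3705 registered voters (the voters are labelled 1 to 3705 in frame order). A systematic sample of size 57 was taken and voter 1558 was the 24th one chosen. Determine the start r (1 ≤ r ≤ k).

63

k = 3705/57 = 65
r = 1558 − (24−1)×65 = 1558 − 1495 = 63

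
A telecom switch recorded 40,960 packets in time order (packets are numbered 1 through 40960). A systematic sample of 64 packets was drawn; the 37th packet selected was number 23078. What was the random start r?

38

k = 40960/64 = 640
r = 23078 − (37−1)×640 = 23078 − 23040 = 38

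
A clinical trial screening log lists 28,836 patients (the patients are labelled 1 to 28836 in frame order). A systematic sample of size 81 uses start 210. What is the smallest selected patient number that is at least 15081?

15162

k = 28836/81 = 356
Steps past start: ⌈(15081 − 210)/356⌉ = ⌈14871/356⌉ = 42
Selected patient: 210 + 42×356 = 15162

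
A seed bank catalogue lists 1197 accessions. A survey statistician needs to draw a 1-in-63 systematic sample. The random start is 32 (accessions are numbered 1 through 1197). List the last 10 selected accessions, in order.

10th selection = 32 + 9×63 = 599
11th: 599 + 63 = 662
12th: 662 + 63 = 725
13th: 725 + 63 = 788
14th: 788 + 63 = 851
15th: 851 + 63 = 914
16th: 914 + 63 = 977
17th: 977 + 63 = 1040
18th: 1040 + 63 = 1103
19th: 1103 + 63 = 1166

599, 662, 725, 788, 851, 914, 977, 1040, 1103, 1166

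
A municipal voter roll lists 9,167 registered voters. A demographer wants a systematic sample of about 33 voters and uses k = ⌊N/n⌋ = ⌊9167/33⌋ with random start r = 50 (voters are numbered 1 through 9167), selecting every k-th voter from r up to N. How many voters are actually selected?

33

k = ⌊9167/33⌋ = 277
Achieved size = ⌊(9167 − 50)/277⌋ + 1 = ⌊9117/277⌋ + 1 = 32 + 1 = 33
(last selection: 50 + 32×277 = 8914 ≤ 9167; next would be 9191 > 9167)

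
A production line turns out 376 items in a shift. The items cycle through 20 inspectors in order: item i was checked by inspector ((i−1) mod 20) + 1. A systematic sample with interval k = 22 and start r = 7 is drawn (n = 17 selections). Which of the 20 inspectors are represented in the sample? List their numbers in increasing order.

1, 3, 5, 7, 9, 11, 13, 15, 17, 19

Consecutive selections differ by k = 22, so their inspector numbers differ by 22 mod 20 = 2.
gcd(22, 20) = 2, so the sample visits 20/2 = 10 distinct residues mod 20.
Start 7 is inspector 7; the inspectors hit are 1, 3, 5, 7, 9, 11, 13, 15, 17, 19.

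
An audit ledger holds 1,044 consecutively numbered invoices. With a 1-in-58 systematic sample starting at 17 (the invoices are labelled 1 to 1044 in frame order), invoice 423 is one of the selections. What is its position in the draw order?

k = 58
position = (423 − 17)/58 + 1 = 406/58 + 1 = 7 + 1 = 8

8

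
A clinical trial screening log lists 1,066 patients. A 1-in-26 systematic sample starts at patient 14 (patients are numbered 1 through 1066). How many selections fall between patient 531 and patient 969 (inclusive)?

k = 26
First selection ≥ 531: 14 + ⌈(531−14)/26⌉·26 = 14 + 20×26 = 534
Last selection ≤ 969: 14 + ⌊(969−14)/26⌋·26 = 14 + 36×26 = 950
Count = 36 − 20 + 1 = 17

17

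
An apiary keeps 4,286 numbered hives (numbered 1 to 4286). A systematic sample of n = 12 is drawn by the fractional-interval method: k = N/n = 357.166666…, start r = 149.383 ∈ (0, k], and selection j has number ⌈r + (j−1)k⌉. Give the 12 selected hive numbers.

j=1: r + 0k = 149.383 → ⌈·⌉ = 150
j=2: r + 1k = 506.549666… → ⌈·⌉ = 507
j=3: r + 2k = 863.716333… → ⌈·⌉ = 864
j=4: r + 3k = 1220.883 → ⌈·⌉ = 1221
j=5: r + 4k = 1578.049666… → ⌈·⌉ = 1579
j=6: r + 5k = 1935.216333… → ⌈·⌉ = 1936
j=7: r + 6k = 2292.383 → ⌈·⌉ = 2293
j=8: r + 7k = 2649.549666… → ⌈·⌉ = 2650
j=9: r + 8k = 3006.716333… → ⌈·⌉ = 3007
j=10: r + 9k = 3363.883 → ⌈·⌉ = 3364
j=11: r + 10k = 3721.049666… → ⌈·⌉ = 3722
j=12: r + 11k = 4078.216333… → ⌈·⌉ = 4079

150, 507, 864, 1221, 1579, 1936, 2293, 2650, 3007, 3364, 3722, 4079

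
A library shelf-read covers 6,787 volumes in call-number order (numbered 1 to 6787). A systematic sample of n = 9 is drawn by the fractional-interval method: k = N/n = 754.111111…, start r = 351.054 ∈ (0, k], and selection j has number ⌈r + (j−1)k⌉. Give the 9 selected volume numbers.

352, 1106, 1860, 2614, 3368, 4122, 4876, 5630, 6384

j=1: r + 0k = 351.054 → ⌈·⌉ = 352
j=2: r + 1k = 1105.165111… → ⌈·⌉ = 1106
j=3: r + 2k = 1859.276222… → ⌈·⌉ = 1860
j=4: r + 3k = 2613.387333… → ⌈·⌉ = 2614
j=5: r + 4k = 3367.498444… → ⌈·⌉ = 3368
j=6: r + 5k = 4121.609555… → ⌈·⌉ = 4122
j=7: r + 6k = 4875.720666… → ⌈·⌉ = 4876
j=8: r + 7k = 5629.831777… → ⌈·⌉ = 5630
j=9: r + 8k = 6383.942888… → ⌈·⌉ = 6384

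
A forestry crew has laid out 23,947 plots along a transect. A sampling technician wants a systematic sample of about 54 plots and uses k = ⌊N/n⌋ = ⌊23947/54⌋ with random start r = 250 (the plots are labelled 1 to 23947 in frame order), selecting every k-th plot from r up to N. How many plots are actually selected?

k = ⌊23947/54⌋ = 443
Achieved size = ⌊(23947 − 250)/443⌋ + 1 = ⌊23697/443⌋ + 1 = 53 + 1 = 54
(last selection: 250 + 53×443 = 23729 ≤ 23947; next would be 24172 > 23947)

54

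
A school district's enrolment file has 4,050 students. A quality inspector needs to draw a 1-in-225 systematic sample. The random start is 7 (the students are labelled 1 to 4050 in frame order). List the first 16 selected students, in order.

7, 232, 457, 682, 907, 1132, 1357, 1582, 1807, 2032, 2257, 2482, 2707, 2932, 3157, 3382

student 1: 7
student 2: 7 + 225 = 232
student 3: 232 + 225 = 457
student 4: 457 + 225 = 682
student 5: 682 + 225 = 907
student 6: 907 + 225 = 1132
student 7: 1132 + 225 = 1357
student 8: 1357 + 225 = 1582
student 9: 1582 + 225 = 1807
student 10: 1807 + 225 = 2032
student 11: 2032 + 225 = 2257
student 12: 2257 + 225 = 2482
student 13: 2482 + 225 = 2707
student 14: 2707 + 225 = 2932
student 15: 2932 + 225 = 3157
student 16: 3157 + 225 = 3382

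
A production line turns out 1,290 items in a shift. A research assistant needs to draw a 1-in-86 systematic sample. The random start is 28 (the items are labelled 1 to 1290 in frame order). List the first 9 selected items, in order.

28, 114, 200, 286, 372, 458, 544, 630, 716

item 1: 28
item 2: 28 + 86 = 114
item 3: 114 + 86 = 200
item 4: 200 + 86 = 286
item 5: 286 + 86 = 372
item 6: 372 + 86 = 458
item 7: 458 + 86 = 544
item 8: 544 + 86 = 630
item 9: 630 + 86 = 716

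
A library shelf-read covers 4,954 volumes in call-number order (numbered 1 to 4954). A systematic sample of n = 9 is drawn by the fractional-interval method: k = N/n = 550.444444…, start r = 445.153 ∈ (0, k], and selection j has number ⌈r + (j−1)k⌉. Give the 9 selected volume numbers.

j=1: r + 0k = 445.153 → ⌈·⌉ = 446
j=2: r + 1k = 995.597444… → ⌈·⌉ = 996
j=3: r + 2k = 1546.041888… → ⌈·⌉ = 1547
j=4: r + 3k = 2096.486333… → ⌈·⌉ = 2097
j=5: r + 4k = 2646.930777… → ⌈·⌉ = 2647
j=6: r + 5k = 3197.375222… → ⌈·⌉ = 3198
j=7: r + 6k = 3747.819666… → ⌈·⌉ = 3748
j=8: r + 7k = 4298.264111… → ⌈·⌉ = 4299
j=9: r + 8k = 4848.708555… → ⌈·⌉ = 4849

446, 996, 1547, 2097, 2647, 3198, 3748, 4299, 4849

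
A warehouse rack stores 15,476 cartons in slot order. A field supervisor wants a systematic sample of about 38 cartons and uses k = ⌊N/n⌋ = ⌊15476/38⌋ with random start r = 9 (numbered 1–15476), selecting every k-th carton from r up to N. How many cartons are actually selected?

39

k = ⌊15476/38⌋ = 407
Achieved size = ⌊(15476 − 9)/407⌋ + 1 = ⌊15467/407⌋ + 1 = 38 + 1 = 39
(last selection: 9 + 38×407 = 15475 ≤ 15476; next would be 15882 > 15476)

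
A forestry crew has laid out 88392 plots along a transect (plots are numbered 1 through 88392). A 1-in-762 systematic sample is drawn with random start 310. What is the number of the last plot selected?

k = 762
116th selection = r + (116−1)·k = 310 + 115×762 = 310 + 87630 = 87940

87940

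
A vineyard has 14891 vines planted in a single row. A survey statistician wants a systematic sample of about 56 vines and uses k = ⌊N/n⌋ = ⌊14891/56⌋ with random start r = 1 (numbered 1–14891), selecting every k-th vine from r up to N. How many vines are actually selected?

57

k = ⌊14891/56⌋ = 265
Achieved size = ⌊(14891 − 1)/265⌋ + 1 = ⌊14890/265⌋ + 1 = 56 + 1 = 57
(last selection: 1 + 56×265 = 14841 ≤ 14891; next would be 15106 > 14891)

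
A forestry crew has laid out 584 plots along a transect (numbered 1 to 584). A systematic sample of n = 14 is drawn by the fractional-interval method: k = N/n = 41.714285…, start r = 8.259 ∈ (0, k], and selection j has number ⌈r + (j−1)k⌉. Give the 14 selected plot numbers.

9, 50, 92, 134, 176, 217, 259, 301, 342, 384, 426, 468, 509, 551

j=1: r + 0k = 8.259 → ⌈·⌉ = 9
j=2: r + 1k = 49.973285… → ⌈·⌉ = 50
j=3: r + 2k = 91.687571… → ⌈·⌉ = 92
j=4: r + 3k = 133.401857… → ⌈·⌉ = 134
j=5: r + 4k = 175.116142… → ⌈·⌉ = 176
j=6: r + 5k = 216.830428… → ⌈·⌉ = 217
j=7: r + 6k = 258.544714… → ⌈·⌉ = 259
j=8: r + 7k = 300.259 → ⌈·⌉ = 301
j=9: r + 8k = 341.973285… → ⌈·⌉ = 342
j=10: r + 9k = 383.687571… → ⌈·⌉ = 384
j=11: r + 10k = 425.401857… → ⌈·⌉ = 426
j=12: r + 11k = 467.116142… → ⌈·⌉ = 468
j=13: r + 12k = 508.830428… → ⌈·⌉ = 509
j=14: r + 13k = 550.544714… → ⌈·⌉ = 551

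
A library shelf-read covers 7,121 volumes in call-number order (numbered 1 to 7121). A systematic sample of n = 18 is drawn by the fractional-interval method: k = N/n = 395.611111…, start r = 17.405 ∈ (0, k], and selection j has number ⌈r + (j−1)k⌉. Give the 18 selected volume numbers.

j=1: r + 0k = 17.405 → ⌈·⌉ = 18
j=2: r + 1k = 413.016111… → ⌈·⌉ = 414
j=3: r + 2k = 808.627222… → ⌈·⌉ = 809
j=4: r + 3k = 1204.238333… → ⌈·⌉ = 1205
j=5: r + 4k = 1599.849444… → ⌈·⌉ = 1600
j=6: r + 5k = 1995.460555… → ⌈·⌉ = 1996
j=7: r + 6k = 2391.071666… → ⌈·⌉ = 2392
j=8: r + 7k = 2786.682777… → ⌈·⌉ = 2787
j=9: r + 8k = 3182.293888… → ⌈·⌉ = 3183
j=10: r + 9k = 3577.905 → ⌈·⌉ = 3578
j=11: r + 10k = 3973.516111… → ⌈·⌉ = 3974
j=12: r + 11k = 4369.127222… → ⌈·⌉ = 4370
j=13: r + 12k = 4764.738333… → ⌈·⌉ = 4765
j=14: r + 13k = 5160.349444… → ⌈·⌉ = 5161
j=15: r + 14k = 5555.960555… → ⌈·⌉ = 5556
j=16: r + 15k = 5951.571666… → ⌈·⌉ = 5952
j=17: r + 16k = 6347.182777… → ⌈·⌉ = 6348
j=18: r + 17k = 6742.793888… → ⌈·⌉ = 6743

18, 414, 809, 1205, 1600, 1996, 2392, 2787, 3183, 3578, 3974, 4370, 4765, 5161, 5556, 5952, 6348, 6743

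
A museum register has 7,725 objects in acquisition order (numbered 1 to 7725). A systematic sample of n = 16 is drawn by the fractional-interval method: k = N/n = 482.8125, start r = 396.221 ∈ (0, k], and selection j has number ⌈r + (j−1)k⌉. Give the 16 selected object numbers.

j=1: r + 0k = 396.221 → ⌈·⌉ = 397
j=2: r + 1k = 879.0335 → ⌈·⌉ = 880
j=3: r + 2k = 1361.846 → ⌈·⌉ = 1362
j=4: r + 3k = 1844.6585 → ⌈·⌉ = 1845
j=5: r + 4k = 2327.471 → ⌈·⌉ = 2328
j=6: r + 5k = 2810.2835 → ⌈·⌉ = 2811
j=7: r + 6k = 3293.096 → ⌈·⌉ = 3294
j=8: r + 7k = 3775.9085 → ⌈·⌉ = 3776
j=9: r + 8k = 4258.721 → ⌈·⌉ = 4259
j=10: r + 9k = 4741.5335 → ⌈·⌉ = 4742
j=11: r + 10k = 5224.346 → ⌈·⌉ = 5225
j=12: r + 11k = 5707.1585 → ⌈·⌉ = 5708
j=13: r + 12k = 6189.971 → ⌈·⌉ = 6190
j=14: r + 13k = 6672.7835 → ⌈·⌉ = 6673
j=15: r + 14k = 7155.596 → ⌈·⌉ = 7156
j=16: r + 15k = 7638.4085 → ⌈·⌉ = 7639

397, 880, 1362, 1845, 2328, 2811, 3294, 3776, 4259, 4742, 5225, 5708, 6190, 6673, 7156, 7639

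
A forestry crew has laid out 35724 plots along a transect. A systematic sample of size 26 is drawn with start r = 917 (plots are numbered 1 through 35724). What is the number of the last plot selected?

k = 35724/26 = 1374
26th selection = r + (26−1)·k = 917 + 25×1374 = 917 + 34350 = 35267

35267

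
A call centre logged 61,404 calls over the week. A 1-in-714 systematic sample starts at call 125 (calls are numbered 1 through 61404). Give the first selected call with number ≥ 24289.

24401

k = 714
Steps past start: ⌈(24289 − 125)/714⌉ = ⌈24164/714⌉ = 34
Selected call: 125 + 34×714 = 24401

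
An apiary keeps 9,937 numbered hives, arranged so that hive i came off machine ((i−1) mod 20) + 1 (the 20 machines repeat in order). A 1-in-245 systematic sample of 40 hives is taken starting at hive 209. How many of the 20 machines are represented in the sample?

Consecutive selections differ by k = 245, so their machine numbers differ by 245 mod 20 = 5.
gcd(245, 20) = 5, so the sample visits 20/5 = 4 distinct residues mod 20.
Start 209 is machine 9; the machines hit are 4, 9, 14, 19.

4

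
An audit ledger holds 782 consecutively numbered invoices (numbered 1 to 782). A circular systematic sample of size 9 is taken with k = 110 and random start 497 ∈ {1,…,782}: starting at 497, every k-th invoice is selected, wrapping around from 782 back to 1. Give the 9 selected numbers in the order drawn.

497, 607, 717, 45, 155, 265, 375, 485, 595

Selection 1: 497
Selection 2: 497 + 110 = 607
Selection 3: 607 + 110 = 717
Selection 4: 717 + 110 = 827 → 827 − 782 = 45
Selection 5: 45 + 110 = 155
Selection 6: 155 + 110 = 265
Selection 7: 265 + 110 = 375
Selection 8: 375 + 110 = 485
Selection 9: 485 + 110 = 595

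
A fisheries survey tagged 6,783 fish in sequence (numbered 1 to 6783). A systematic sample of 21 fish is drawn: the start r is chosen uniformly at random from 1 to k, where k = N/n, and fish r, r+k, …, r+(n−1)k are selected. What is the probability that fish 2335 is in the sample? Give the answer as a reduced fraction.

k = 6783/21 = 323.
Fish 2335 is selected iff r ≡ 2335 (mod 323); exactly one such r in {1,…,323}.
Inclusion probability = 1/323.

1/323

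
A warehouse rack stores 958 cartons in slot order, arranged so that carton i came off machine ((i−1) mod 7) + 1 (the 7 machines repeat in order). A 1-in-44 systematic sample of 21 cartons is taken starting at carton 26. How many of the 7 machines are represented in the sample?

7

Consecutive selections differ by k = 44, so their machine numbers differ by 44 mod 7 = 2.
gcd(44, 7) = 1, so the sample visits 7/1 = 7 distinct residues mod 7.
Start 26 is machine 5; the machines hit are 1, 2, 3, 4, 5, 6, 7.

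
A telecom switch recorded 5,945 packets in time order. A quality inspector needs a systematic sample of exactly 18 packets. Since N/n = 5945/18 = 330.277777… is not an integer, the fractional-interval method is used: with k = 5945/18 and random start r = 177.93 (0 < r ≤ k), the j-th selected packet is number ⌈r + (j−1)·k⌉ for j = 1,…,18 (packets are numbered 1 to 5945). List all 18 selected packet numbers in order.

j=1: r + 0k = 177.93 → ⌈·⌉ = 178
j=2: r + 1k = 508.207777… → ⌈·⌉ = 509
j=3: r + 2k = 838.485555… → ⌈·⌉ = 839
j=4: r + 3k = 1168.763333… → ⌈·⌉ = 1169
j=5: r + 4k = 1499.041111… → ⌈·⌉ = 1500
j=6: r + 5k = 1829.318888… → ⌈·⌉ = 1830
j=7: r + 6k = 2159.596666… → ⌈·⌉ = 2160
j=8: r + 7k = 2489.874444… → ⌈·⌉ = 2490
j=9: r + 8k = 2820.152222… → ⌈·⌉ = 2821
j=10: r + 9k = 3150.43 → ⌈·⌉ = 3151
j=11: r + 10k = 3480.707777… → ⌈·⌉ = 3481
j=12: r + 11k = 3810.985555… → ⌈·⌉ = 3811
j=13: r + 12k = 4141.263333… → ⌈·⌉ = 4142
j=14: r + 13k = 4471.541111… → ⌈·⌉ = 4472
j=15: r + 14k = 4801.818888… → ⌈·⌉ = 4802
j=16: r + 15k = 5132.096666… → ⌈·⌉ = 5133
j=17: r + 16k = 5462.374444… → ⌈·⌉ = 5463
j=18: r + 17k = 5792.652222… → ⌈·⌉ = 5793

178, 509, 839, 1169, 1500, 1830, 2160, 2490, 2821, 3151, 3481, 3811, 4142, 4472, 4802, 5133, 5463, 5793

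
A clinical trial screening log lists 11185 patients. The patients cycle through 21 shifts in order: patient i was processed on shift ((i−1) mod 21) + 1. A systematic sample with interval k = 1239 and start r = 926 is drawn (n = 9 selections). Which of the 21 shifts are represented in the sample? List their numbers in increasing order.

2

Consecutive selections differ by k = 1239, so their shift numbers differ by 1239 mod 21 = 0.
gcd(1239, 21) = 21, so the sample visits 21/21 = 1 distinct residues mod 21.
Start 926 is shift 2; the shifts hit are 2.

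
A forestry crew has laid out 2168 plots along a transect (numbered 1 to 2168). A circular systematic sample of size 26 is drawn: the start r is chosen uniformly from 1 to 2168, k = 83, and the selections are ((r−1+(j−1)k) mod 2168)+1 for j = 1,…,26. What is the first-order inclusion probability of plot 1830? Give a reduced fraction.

13/1084

For each position j, as r ranges over 1…2168 the j-th selection hits every plot exactly once, so plot 1830 is selected for exactly 26 of the 2168 starts.
Inclusion probability = 26/2168 = 13/1084.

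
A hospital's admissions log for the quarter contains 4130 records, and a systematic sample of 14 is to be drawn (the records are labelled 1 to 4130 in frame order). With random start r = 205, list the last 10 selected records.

k = N/n = 4130/14 = 295
5th selection = 205 + 4×295 = 1385
6th: 1385 + 295 = 1680
7th: 1680 + 295 = 1975
8th: 1975 + 295 = 2270
9th: 2270 + 295 = 2565
10th: 2565 + 295 = 2860
11th: 2860 + 295 = 3155
12th: 3155 + 295 = 3450
13th: 3450 + 295 = 3745
14th: 3745 + 295 = 4040

1385, 1680, 1975, 2270, 2565, 2860, 3155, 3450, 3745, 4040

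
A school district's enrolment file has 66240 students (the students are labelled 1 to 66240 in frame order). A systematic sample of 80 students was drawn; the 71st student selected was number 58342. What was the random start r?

382

k = 66240/80 = 828
r = 58342 − (71−1)×828 = 58342 − 57960 = 382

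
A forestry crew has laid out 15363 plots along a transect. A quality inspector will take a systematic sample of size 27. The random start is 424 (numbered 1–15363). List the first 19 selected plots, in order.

k = N/n = 15363/27 = 569
plot 1: 424
plot 2: 424 + 569 = 993
plot 3: 993 + 569 = 1562
plot 4: 1562 + 569 = 2131
plot 5: 2131 + 569 = 2700
plot 6: 2700 + 569 = 3269
plot 7: 3269 + 569 = 3838
plot 8: 3838 + 569 = 4407
plot 9: 4407 + 569 = 4976
plot 10: 4976 + 569 = 5545
plot 11: 5545 + 569 = 6114
plot 12: 6114 + 569 = 6683
plot 13: 6683 + 569 = 7252
plot 14: 7252 + 569 = 7821
plot 15: 7821 + 569 = 8390
plot 16: 8390 + 569 = 8959
plot 17: 8959 + 569 = 9528
plot 18: 9528 + 569 = 10097
plot 19: 10097 + 569 = 10666

424, 993, 1562, 2131, 2700, 3269, 3838, 4407, 4976, 5545, 6114, 6683, 7252, 7821, 8390, 8959, 9528, 10097, 10666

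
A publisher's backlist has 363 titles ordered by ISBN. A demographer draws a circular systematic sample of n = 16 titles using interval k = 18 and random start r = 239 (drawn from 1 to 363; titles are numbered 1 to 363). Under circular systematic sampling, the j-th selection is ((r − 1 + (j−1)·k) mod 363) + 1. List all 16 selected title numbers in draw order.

Selection 1: 239
Selection 2: 239 + 18 = 257
Selection 3: 257 + 18 = 275
Selection 4: 275 + 18 = 293
Selection 5: 293 + 18 = 311
Selection 6: 311 + 18 = 329
Selection 7: 329 + 18 = 347
Selection 8: 347 + 18 = 365 → 365 − 363 = 2
Selection 9: 2 + 18 = 20
Selection 10: 20 + 18 = 38
Selection 11: 38 + 18 = 56
Selection 12: 56 + 18 = 74
Selection 13: 74 + 18 = 92
Selection 14: 92 + 18 = 110
Selection 15: 110 + 18 = 128
Selection 16: 128 + 18 = 146

239, 257, 275, 293, 311, 329, 347, 2, 20, 38, 56, 74, 92, 110, 128, 146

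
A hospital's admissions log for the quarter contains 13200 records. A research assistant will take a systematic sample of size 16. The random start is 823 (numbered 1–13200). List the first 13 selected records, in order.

k = N/n = 13200/16 = 825
record 1: 823
record 2: 823 + 825 = 1648
record 3: 1648 + 825 = 2473
record 4: 2473 + 825 = 3298
record 5: 3298 + 825 = 4123
record 6: 4123 + 825 = 4948
record 7: 4948 + 825 = 5773
record 8: 5773 + 825 = 6598
record 9: 6598 + 825 = 7423
record 10: 7423 + 825 = 8248
record 11: 8248 + 825 = 9073
record 12: 9073 + 825 = 9898
record 13: 9898 + 825 = 10723

823, 1648, 2473, 3298, 4123, 4948, 5773, 6598, 7423, 8248, 9073, 9898, 10723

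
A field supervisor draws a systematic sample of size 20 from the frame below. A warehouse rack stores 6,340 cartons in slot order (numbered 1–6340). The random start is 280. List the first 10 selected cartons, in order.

280, 597, 914, 1231, 1548, 1865, 2182, 2499, 2816, 3133

k = N/n = 6340/20 = 317
carton 1: 280
carton 2: 280 + 317 = 597
carton 3: 597 + 317 = 914
carton 4: 914 + 317 = 1231
carton 5: 1231 + 317 = 1548
carton 6: 1548 + 317 = 1865
carton 7: 1865 + 317 = 2182
carton 8: 2182 + 317 = 2499
carton 9: 2499 + 317 = 2816
carton 10: 2816 + 317 = 3133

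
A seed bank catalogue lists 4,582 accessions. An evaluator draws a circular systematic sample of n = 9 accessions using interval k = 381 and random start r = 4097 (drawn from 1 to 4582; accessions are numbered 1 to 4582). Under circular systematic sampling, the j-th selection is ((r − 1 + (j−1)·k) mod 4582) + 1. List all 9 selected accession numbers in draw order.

4097, 4478, 277, 658, 1039, 1420, 1801, 2182, 2563

Selection 1: 4097
Selection 2: 4097 + 381 = 4478
Selection 3: 4478 + 381 = 4859 → 4859 − 4582 = 277
Selection 4: 277 + 381 = 658
Selection 5: 658 + 381 = 1039
Selection 6: 1039 + 381 = 1420
Selection 7: 1420 + 381 = 1801
Selection 8: 1801 + 381 = 2182
Selection 9: 2182 + 381 = 2563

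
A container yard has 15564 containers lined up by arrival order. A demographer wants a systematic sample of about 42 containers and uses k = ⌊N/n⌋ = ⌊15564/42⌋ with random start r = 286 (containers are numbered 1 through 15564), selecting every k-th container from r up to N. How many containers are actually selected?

k = ⌊15564/42⌋ = 370
Achieved size = ⌊(15564 − 286)/370⌋ + 1 = ⌊15278/370⌋ + 1 = 41 + 1 = 42
(last selection: 286 + 41×370 = 15456 ≤ 15564; next would be 15826 > 15564)

42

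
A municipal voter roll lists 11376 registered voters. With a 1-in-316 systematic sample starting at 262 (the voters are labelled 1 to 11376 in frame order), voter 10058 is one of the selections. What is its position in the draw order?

k = 316
position = (10058 − 262)/316 + 1 = 9796/316 + 1 = 31 + 1 = 32

32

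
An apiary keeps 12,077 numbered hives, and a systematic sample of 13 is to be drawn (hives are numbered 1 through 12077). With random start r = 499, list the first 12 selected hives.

499, 1428, 2357, 3286, 4215, 5144, 6073, 7002, 7931, 8860, 9789, 10718

k = N/n = 12077/13 = 929
hive 1: 499
hive 2: 499 + 929 = 1428
hive 3: 1428 + 929 = 2357
hive 4: 2357 + 929 = 3286
hive 5: 3286 + 929 = 4215
hive 6: 4215 + 929 = 5144
hive 7: 5144 + 929 = 6073
hive 8: 6073 + 929 = 7002
hive 9: 7002 + 929 = 7931
hive 10: 7931 + 929 = 8860
hive 11: 8860 + 929 = 9789
hive 12: 9789 + 929 = 10718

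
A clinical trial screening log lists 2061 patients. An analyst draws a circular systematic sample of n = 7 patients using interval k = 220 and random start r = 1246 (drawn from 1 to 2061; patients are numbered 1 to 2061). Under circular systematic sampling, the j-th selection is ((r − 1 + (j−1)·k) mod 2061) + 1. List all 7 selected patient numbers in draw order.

Selection 1: 1246
Selection 2: 1246 + 220 = 1466
Selection 3: 1466 + 220 = 1686
Selection 4: 1686 + 220 = 1906
Selection 5: 1906 + 220 = 2126 → 2126 − 2061 = 65
Selection 6: 65 + 220 = 285
Selection 7: 285 + 220 = 505

1246, 1466, 1686, 1906, 65, 285, 505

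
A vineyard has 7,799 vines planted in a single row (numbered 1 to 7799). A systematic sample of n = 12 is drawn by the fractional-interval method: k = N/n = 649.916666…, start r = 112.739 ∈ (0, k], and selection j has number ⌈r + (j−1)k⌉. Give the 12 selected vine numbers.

113, 763, 1413, 2063, 2713, 3363, 4013, 4663, 5313, 5962, 6612, 7262

j=1: r + 0k = 112.739 → ⌈·⌉ = 113
j=2: r + 1k = 762.655666… → ⌈·⌉ = 763
j=3: r + 2k = 1412.572333… → ⌈·⌉ = 1413
j=4: r + 3k = 2062.489 → ⌈·⌉ = 2063
j=5: r + 4k = 2712.405666… → ⌈·⌉ = 2713
j=6: r + 5k = 3362.322333… → ⌈·⌉ = 3363
j=7: r + 6k = 4012.239 → ⌈·⌉ = 4013
j=8: r + 7k = 4662.155666… → ⌈·⌉ = 4663
j=9: r + 8k = 5312.072333… → ⌈·⌉ = 5313
j=10: r + 9k = 5961.989 → ⌈·⌉ = 5962
j=11: r + 10k = 6611.905666… → ⌈·⌉ = 6612
j=12: r + 11k = 7261.822333… → ⌈·⌉ = 7262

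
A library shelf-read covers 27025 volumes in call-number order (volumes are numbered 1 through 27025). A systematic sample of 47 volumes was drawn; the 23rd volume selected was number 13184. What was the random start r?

k = 27025/47 = 575
r = 13184 − (23−1)×575 = 13184 − 12650 = 534

534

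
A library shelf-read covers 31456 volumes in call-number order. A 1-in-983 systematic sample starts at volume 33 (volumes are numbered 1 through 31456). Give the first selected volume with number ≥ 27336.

27557

k = 983
Steps past start: ⌈(27336 − 33)/983⌉ = ⌈27303/983⌉ = 28
Selected volume: 33 + 28×983 = 27557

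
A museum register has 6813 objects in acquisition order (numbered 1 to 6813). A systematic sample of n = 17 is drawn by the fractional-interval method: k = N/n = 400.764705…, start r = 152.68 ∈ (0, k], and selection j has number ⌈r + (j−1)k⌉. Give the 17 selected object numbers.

j=1: r + 0k = 152.68 → ⌈·⌉ = 153
j=2: r + 1k = 553.444705… → ⌈·⌉ = 554
j=3: r + 2k = 954.209411… → ⌈·⌉ = 955
j=4: r + 3k = 1354.974117… → ⌈·⌉ = 1355
j=5: r + 4k = 1755.738823… → ⌈·⌉ = 1756
j=6: r + 5k = 2156.503529… → ⌈·⌉ = 2157
j=7: r + 6k = 2557.268235… → ⌈·⌉ = 2558
j=8: r + 7k = 2958.032941… → ⌈·⌉ = 2959
j=9: r + 8k = 3358.797647… → ⌈·⌉ = 3359
j=10: r + 9k = 3759.562352… → ⌈·⌉ = 3760
j=11: r + 10k = 4160.327058… → ⌈·⌉ = 4161
j=12: r + 11k = 4561.091764… → ⌈·⌉ = 4562
j=13: r + 12k = 4961.856470… → ⌈·⌉ = 4962
j=14: r + 13k = 5362.621176… → ⌈·⌉ = 5363
j=15: r + 14k = 5763.385882… → ⌈·⌉ = 5764
j=16: r + 15k = 6164.150588… → ⌈·⌉ = 6165
j=17: r + 16k = 6564.915294… → ⌈·⌉ = 6565

153, 554, 955, 1355, 1756, 2157, 2558, 2959, 3359, 3760, 4161, 4562, 4962, 5363, 5764, 6165, 6565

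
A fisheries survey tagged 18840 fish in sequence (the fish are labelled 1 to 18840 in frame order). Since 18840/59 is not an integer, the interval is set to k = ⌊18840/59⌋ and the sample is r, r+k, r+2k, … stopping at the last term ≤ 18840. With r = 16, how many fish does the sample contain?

k = ⌊18840/59⌋ = 319
Achieved size = ⌊(18840 − 16)/319⌋ + 1 = ⌊18824/319⌋ + 1 = 59 + 1 = 60
(last selection: 16 + 59×319 = 18837 ≤ 18840; next would be 19156 > 18840)

60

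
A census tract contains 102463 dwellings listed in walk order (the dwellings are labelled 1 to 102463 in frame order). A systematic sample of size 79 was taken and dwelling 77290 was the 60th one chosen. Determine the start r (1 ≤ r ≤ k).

767

k = 102463/79 = 1297
r = 77290 − (60−1)×1297 = 77290 − 76523 = 767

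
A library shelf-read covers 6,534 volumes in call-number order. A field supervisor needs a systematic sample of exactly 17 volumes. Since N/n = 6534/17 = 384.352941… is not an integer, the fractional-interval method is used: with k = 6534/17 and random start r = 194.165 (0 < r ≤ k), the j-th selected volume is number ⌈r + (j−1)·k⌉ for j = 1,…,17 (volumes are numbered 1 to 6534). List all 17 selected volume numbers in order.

j=1: r + 0k = 194.165 → ⌈·⌉ = 195
j=2: r + 1k = 578.517941… → ⌈·⌉ = 579
j=3: r + 2k = 962.870882… → ⌈·⌉ = 963
j=4: r + 3k = 1347.223823… → ⌈·⌉ = 1348
j=5: r + 4k = 1731.576764… → ⌈·⌉ = 1732
j=6: r + 5k = 2115.929705… → ⌈·⌉ = 2116
j=7: r + 6k = 2500.282647… → ⌈·⌉ = 2501
j=8: r + 7k = 2884.635588… → ⌈·⌉ = 2885
j=9: r + 8k = 3268.988529… → ⌈·⌉ = 3269
j=10: r + 9k = 3653.341470… → ⌈·⌉ = 3654
j=11: r + 10k = 4037.694411… → ⌈·⌉ = 4038
j=12: r + 11k = 4422.047352… → ⌈·⌉ = 4423
j=13: r + 12k = 4806.400294… → ⌈·⌉ = 4807
j=14: r + 13k = 5190.753235… → ⌈·⌉ = 5191
j=15: r + 14k = 5575.106176… → ⌈·⌉ = 5576
j=16: r + 15k = 5959.459117… → ⌈·⌉ = 5960
j=17: r + 16k = 6343.812058… → ⌈·⌉ = 6344

195, 579, 963, 1348, 1732, 2116, 2501, 2885, 3269, 3654, 4038, 4423, 4807, 5191, 5576, 5960, 6344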